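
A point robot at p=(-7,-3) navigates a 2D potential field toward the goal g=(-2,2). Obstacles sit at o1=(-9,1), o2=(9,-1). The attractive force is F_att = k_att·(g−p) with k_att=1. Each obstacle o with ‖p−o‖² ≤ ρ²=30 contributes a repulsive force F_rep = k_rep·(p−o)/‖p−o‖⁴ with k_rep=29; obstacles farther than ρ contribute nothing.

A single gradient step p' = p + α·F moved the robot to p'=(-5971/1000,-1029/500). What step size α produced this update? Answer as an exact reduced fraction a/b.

α = 1/5

F_att = 1·(g−p) = 1·(5,5) = (5.0000,5.0000)
o1: d²=20 ≤ ρ²=30; F_rep = 29·(2,-4)/20² = (0.1450,-0.2900)
o2: d²=260 > ρ²=30 → inactive
F = F_att + ΣF_rep = (5.1450,4.7100)
Δp = p'−p = (1.0290,0.9420); α = Δx/Fx = (1029/1000) / (1029/200) = 1/5
check: Δy/Fy = (471/500) / (471/100) = 1/5 ✓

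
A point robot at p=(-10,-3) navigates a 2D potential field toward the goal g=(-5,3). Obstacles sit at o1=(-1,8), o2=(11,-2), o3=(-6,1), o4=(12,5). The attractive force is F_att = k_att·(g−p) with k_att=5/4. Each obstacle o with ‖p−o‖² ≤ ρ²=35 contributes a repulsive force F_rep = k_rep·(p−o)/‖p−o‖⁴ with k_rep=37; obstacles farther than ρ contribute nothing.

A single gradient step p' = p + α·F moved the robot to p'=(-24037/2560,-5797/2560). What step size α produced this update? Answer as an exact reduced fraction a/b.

F_att = 5/4·(g−p) = 5/4·(5,6) = (6.2500,7.5000)
o1: d²=202 > ρ²=35 → inactive
o2: d²=442 > ρ²=35 → inactive
o3: d²=32 ≤ ρ²=35; F_rep = 37·(-4,-4)/32² = (-0.1445,-0.1445)
o4: d²=548 > ρ²=35 → inactive
F = F_att + ΣF_rep = (6.1055,7.3555)
Δp = p'−p = (0.6105,0.7355); α = Δx/Fx = (1563/2560) / (1563/256) = 1/10
check: Δy/Fy = (1883/2560) / (1883/256) = 1/10 ✓

α = 1/10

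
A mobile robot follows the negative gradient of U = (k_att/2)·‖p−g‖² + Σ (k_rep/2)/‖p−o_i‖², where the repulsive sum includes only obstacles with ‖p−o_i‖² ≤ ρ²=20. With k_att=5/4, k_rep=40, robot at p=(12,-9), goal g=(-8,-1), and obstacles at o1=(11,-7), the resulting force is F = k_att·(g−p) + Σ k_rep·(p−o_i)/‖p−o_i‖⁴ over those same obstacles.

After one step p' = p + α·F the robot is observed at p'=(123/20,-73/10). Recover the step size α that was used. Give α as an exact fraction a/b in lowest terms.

F_att = 5/4·(g−p) = 5/4·(-20,8) = (-25.0000,10.0000)
o1: d²=5 ≤ ρ²=20; F_rep = 40·(1,-2)/5² = (1.6000,-3.2000)
F = F_att + ΣF_rep = (-23.4000,6.8000)
Δp = p'−p = (-5.8500,1.7000); α = Δx/Fx = (-117/20) / (-117/5) = 1/4
check: Δy/Fy = (17/10) / (34/5) = 1/4 ✓

α = 1/4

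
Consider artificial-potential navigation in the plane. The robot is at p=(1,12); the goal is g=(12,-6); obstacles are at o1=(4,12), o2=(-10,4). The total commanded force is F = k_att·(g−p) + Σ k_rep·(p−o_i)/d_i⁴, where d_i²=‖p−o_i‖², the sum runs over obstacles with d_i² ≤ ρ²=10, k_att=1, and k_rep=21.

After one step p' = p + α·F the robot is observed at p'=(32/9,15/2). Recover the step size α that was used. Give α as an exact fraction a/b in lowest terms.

F_att = 1·(g−p) = 1·(11,-18) = (11.0000,-18.0000)
o1: d²=9 ≤ ρ²=10; F_rep = 21·(-3,0)/9² = (-0.7778,0.0000)
o2: d²=185 > ρ²=10 → inactive
F = F_att + ΣF_rep = (10.2222,-18.0000)
Δp = p'−p = (2.5556,-4.5000); α = Δx/Fx = (23/9) / (92/9) = 1/4
check: Δy/Fy = (-9/2) / (-18) = 1/4 ✓

α = 1/4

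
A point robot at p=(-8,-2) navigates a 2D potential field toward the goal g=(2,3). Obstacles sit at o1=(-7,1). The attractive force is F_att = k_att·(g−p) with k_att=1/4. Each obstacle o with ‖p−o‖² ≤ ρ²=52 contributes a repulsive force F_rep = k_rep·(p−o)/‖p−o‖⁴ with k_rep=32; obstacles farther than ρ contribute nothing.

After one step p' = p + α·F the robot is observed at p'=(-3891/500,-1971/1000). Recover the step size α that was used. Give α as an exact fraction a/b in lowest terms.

α = 1/10

F_att = 1/4·(g−p) = 1/4·(10,5) = (2.5000,1.2500)
o1: d²=10 ≤ ρ²=52; F_rep = 32·(-1,-3)/10² = (-0.3200,-0.9600)
F = F_att + ΣF_rep = (2.1800,0.2900)
Δp = p'−p = (0.2180,0.0290); α = Δx/Fx = (109/500) / (109/50) = 1/10
check: Δy/Fy = (29/1000) / (29/100) = 1/10 ✓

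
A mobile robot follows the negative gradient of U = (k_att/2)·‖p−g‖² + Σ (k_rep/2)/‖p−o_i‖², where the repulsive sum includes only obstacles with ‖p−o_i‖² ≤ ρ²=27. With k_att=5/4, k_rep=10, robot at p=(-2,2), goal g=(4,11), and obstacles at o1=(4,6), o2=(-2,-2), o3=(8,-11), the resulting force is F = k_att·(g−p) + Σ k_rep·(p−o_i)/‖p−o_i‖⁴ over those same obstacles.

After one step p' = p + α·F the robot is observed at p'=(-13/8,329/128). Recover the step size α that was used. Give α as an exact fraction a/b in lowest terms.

F_att = 5/4·(g−p) = 5/4·(6,9) = (7.5000,11.2500)
o1: d²=52 > ρ²=27 → inactive
o2: d²=16 ≤ ρ²=27; F_rep = 10·(0,4)/16² = (0.0000,0.1562)
o3: d²=269 > ρ²=27 → inactive
F = F_att + ΣF_rep = (7.5000,11.4062)
Δp = p'−p = (0.3750,0.5703); α = Δx/Fx = (3/8) / (15/2) = 1/20
check: Δy/Fy = (73/128) / (365/32) = 1/20 ✓

α = 1/20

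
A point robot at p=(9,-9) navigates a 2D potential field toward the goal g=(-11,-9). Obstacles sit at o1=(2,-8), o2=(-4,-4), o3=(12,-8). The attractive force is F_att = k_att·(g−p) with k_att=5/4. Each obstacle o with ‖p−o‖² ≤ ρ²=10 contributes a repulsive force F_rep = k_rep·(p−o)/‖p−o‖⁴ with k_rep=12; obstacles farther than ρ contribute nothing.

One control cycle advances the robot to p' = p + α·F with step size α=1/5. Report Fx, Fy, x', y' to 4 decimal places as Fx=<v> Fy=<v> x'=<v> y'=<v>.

F_att = 5/4·(g−p) = 5/4·(-20,0) = (-25.0000,0.0000)
o1: d²=50 > ρ²=10 → inactive
o2: d²=194 > ρ²=10 → inactive
o3: d²=10 ≤ ρ²=10; F_rep = 12·(-3,-1)/10² = (-0.3600,-0.1200)
F = F_att + ΣF_rep = (-25.3600,-0.1200)
p' = p + 1/5·F = (3.9280,-9.0240)

Fx=-25.3600 Fy=-0.1200 x'=3.9280 y'=-9.0240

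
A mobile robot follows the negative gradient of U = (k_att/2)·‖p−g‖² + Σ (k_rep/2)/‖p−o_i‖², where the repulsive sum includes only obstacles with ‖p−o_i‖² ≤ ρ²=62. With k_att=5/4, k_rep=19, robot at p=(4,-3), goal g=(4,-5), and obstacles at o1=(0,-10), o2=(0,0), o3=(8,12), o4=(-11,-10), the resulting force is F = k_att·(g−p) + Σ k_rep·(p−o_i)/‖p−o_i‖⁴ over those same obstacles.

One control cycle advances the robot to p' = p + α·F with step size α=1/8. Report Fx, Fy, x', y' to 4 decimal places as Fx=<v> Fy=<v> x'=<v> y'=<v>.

Fx=0.1216 Fy=-2.5912 x'=4.0152 y'=-3.3239

F_att = 5/4·(g−p) = 5/4·(0,-2) = (0.0000,-2.5000)
o1: d²=65 > ρ²=62 → inactive
o2: d²=25 ≤ ρ²=62; F_rep = 19·(4,-3)/25² = (0.1216,-0.0912)
o3: d²=241 > ρ²=62 → inactive
o4: d²=274 > ρ²=62 → inactive
F = F_att + ΣF_rep = (0.1216,-2.5912)
p' = p + 1/8·F = (4.0152,-3.3239)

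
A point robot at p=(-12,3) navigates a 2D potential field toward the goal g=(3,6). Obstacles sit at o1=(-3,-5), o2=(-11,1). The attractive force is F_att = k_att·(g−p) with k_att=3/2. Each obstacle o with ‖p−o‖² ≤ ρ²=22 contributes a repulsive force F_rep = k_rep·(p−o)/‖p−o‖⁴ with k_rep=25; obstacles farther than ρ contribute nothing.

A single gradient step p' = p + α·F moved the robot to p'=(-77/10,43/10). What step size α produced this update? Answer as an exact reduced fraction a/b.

α = 1/5

F_att = 3/2·(g−p) = 3/2·(15,3) = (22.5000,4.5000)
o1: d²=145 > ρ²=22 → inactive
o2: d²=5 ≤ ρ²=22; F_rep = 25·(-1,2)/5² = (-1.0000,2.0000)
F = F_att + ΣF_rep = (21.5000,6.5000)
Δp = p'−p = (4.3000,1.3000); α = Δx/Fx = (43/10) / (43/2) = 1/5
check: Δy/Fy = (13/10) / (13/2) = 1/5 ✓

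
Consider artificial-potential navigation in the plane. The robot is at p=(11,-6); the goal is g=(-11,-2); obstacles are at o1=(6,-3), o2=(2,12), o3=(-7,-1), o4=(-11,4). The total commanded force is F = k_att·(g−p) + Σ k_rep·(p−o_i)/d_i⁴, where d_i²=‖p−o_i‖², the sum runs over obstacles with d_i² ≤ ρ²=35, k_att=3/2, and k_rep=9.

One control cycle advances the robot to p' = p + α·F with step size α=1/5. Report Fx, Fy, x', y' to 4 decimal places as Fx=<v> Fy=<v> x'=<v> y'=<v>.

Fx=-32.9611 Fy=5.9766 x'=4.4078 y'=-4.8047

F_att = 3/2·(g−p) = 3/2·(-22,4) = (-33.0000,6.0000)
o1: d²=34 ≤ ρ²=35; F_rep = 9·(5,-3)/34² = (0.0389,-0.0234)
o2: d²=405 > ρ²=35 → inactive
o3: d²=349 > ρ²=35 → inactive
o4: d²=584 > ρ²=35 → inactive
F = F_att + ΣF_rep = (-32.9611,5.9766)
p' = p + 1/5·F = (4.4078,-4.8047)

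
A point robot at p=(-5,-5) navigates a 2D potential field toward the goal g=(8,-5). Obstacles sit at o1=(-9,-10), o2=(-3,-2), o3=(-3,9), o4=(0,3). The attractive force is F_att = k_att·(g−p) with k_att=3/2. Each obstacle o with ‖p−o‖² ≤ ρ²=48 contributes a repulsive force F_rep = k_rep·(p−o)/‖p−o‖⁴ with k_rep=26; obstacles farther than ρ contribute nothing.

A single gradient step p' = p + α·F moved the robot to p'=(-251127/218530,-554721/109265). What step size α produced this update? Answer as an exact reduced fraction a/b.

F_att = 3/2·(g−p) = 3/2·(13,0) = (19.5000,0.0000)
o1: d²=41 ≤ ρ²=48; F_rep = 26·(4,5)/41² = (0.0619,0.0773)
o2: d²=13 ≤ ρ²=48; F_rep = 26·(-2,-3)/13² = (-0.3077,-0.4615)
o3: d²=200 > ρ²=48 → inactive
o4: d²=89 > ρ²=48 → inactive
F = F_att + ΣF_rep = (19.2542,-0.3842)
Δp = p'−p = (3.8508,-0.0768); α = Δx/Fx = (841523/218530) / (841523/43706) = 1/5
check: Δy/Fy = (-8396/109265) / (-8396/21853) = 1/5 ✓

α = 1/5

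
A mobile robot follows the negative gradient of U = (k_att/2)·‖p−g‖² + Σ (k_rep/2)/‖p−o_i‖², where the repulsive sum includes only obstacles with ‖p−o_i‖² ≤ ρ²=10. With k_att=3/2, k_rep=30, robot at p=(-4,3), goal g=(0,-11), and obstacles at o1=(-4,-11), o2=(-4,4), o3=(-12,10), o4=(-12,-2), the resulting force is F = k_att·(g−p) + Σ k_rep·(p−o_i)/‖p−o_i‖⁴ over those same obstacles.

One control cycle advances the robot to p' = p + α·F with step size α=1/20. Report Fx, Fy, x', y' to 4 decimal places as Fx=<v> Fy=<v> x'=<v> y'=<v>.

F_att = 3/2·(g−p) = 3/2·(4,-14) = (6.0000,-21.0000)
o1: d²=196 > ρ²=10 → inactive
o2: d²=1 ≤ ρ²=10; F_rep = 30·(0,-1)/1² = (0.0000,-30.0000)
o3: d²=113 > ρ²=10 → inactive
o4: d²=89 > ρ²=10 → inactive
F = F_att + ΣF_rep = (6.0000,-51.0000)
p' = p + 1/20·F = (-3.7000,0.4500)

Fx=6.0000 Fy=-51.0000 x'=-3.7000 y'=0.4500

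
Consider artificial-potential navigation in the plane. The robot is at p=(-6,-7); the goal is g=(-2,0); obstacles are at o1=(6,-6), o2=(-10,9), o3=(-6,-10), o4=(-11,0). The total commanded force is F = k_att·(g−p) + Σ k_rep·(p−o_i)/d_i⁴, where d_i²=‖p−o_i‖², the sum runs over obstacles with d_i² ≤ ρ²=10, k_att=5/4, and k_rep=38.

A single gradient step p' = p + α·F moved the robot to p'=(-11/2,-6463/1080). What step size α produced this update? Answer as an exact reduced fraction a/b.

F_att = 5/4·(g−p) = 5/4·(4,7) = (5.0000,8.7500)
o1: d²=145 > ρ²=10 → inactive
o2: d²=272 > ρ²=10 → inactive
o3: d²=9 ≤ ρ²=10; F_rep = 38·(0,3)/9² = (0.0000,1.4074)
o4: d²=74 > ρ²=10 → inactive
F = F_att + ΣF_rep = (5.0000,10.1574)
Δp = p'−p = (0.5000,1.0157); α = Δx/Fx = (1/2) / (5) = 1/10
check: Δy/Fy = (1097/1080) / (1097/108) = 1/10 ✓

α = 1/10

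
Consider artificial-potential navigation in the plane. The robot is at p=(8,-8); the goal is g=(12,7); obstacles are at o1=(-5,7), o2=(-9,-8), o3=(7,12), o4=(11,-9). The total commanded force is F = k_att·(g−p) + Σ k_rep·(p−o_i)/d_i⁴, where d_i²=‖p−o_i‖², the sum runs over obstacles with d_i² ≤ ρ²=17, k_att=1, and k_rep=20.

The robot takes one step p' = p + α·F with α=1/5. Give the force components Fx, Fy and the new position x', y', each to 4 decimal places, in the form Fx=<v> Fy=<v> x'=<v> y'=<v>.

F_att = 1·(g−p) = 1·(4,15) = (4.0000,15.0000)
o1: d²=394 > ρ²=17 → inactive
o2: d²=289 > ρ²=17 → inactive
o3: d²=401 > ρ²=17 → inactive
o4: d²=10 ≤ ρ²=17; F_rep = 20·(-3,1)/10² = (-0.6000,0.2000)
F = F_att + ΣF_rep = (3.4000,15.2000)
p' = p + 1/5·F = (8.6800,-4.9600)

Fx=3.4000 Fy=15.2000 x'=8.6800 y'=-4.9600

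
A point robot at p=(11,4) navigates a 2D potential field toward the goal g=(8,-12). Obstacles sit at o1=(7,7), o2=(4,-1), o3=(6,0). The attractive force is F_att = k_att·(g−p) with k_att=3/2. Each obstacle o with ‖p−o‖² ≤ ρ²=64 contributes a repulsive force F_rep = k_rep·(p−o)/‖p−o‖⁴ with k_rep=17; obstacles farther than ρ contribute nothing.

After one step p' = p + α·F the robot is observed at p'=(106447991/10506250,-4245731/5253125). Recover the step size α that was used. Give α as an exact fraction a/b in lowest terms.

α = 1/5

F_att = 3/2·(g−p) = 3/2·(-3,-16) = (-4.5000,-24.0000)
o1: d²=25 ≤ ρ²=64; F_rep = 17·(4,-3)/25² = (0.1088,-0.0816)
o2: d²=74 > ρ²=64 → inactive
o3: d²=41 ≤ ρ²=64; F_rep = 17·(5,4)/41² = (0.0506,0.0405)
F = F_att + ΣF_rep = (-4.3406,-24.0411)
Δp = p'−p = (-0.8681,-4.8082); α = Δx/Fx = (-9120759/10506250) / (-9120759/2101250) = 1/5
check: Δy/Fy = (-25258231/5253125) / (-25258231/1050625) = 1/5 ✓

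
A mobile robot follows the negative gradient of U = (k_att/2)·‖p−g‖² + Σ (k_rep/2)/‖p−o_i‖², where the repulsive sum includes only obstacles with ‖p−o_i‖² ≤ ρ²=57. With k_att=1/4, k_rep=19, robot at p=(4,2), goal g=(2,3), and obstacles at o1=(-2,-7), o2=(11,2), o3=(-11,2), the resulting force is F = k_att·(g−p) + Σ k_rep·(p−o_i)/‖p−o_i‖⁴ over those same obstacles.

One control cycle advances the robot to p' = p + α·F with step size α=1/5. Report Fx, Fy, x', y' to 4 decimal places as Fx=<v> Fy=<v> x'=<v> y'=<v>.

F_att = 1/4·(g−p) = 1/4·(-2,1) = (-0.5000,0.2500)
o1: d²=117 > ρ²=57 → inactive
o2: d²=49 ≤ ρ²=57; F_rep = 19·(-7,0)/49² = (-0.0554,0.0000)
o3: d²=225 > ρ²=57 → inactive
F = F_att + ΣF_rep = (-0.5554,0.2500)
p' = p + 1/5·F = (3.8889,2.0500)

Fx=-0.5554 Fy=0.2500 x'=3.8889 y'=2.0500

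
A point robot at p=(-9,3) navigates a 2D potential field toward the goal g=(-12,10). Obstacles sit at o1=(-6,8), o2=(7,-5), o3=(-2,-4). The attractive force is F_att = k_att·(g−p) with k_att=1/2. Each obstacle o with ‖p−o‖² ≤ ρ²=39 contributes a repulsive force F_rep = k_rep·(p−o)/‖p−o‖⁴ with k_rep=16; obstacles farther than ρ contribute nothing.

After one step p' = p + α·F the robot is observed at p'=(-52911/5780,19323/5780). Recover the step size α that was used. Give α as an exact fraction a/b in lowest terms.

α = 1/10

F_att = 1/2·(g−p) = 1/2·(-3,7) = (-1.5000,3.5000)
o1: d²=34 ≤ ρ²=39; F_rep = 16·(-3,-5)/34² = (-0.0415,-0.0692)
o2: d²=320 > ρ²=39 → inactive
o3: d²=98 > ρ²=39 → inactive
F = F_att + ΣF_rep = (-1.5415,3.4308)
Δp = p'−p = (-0.1542,0.3431); α = Δx/Fx = (-891/5780) / (-891/578) = 1/10
check: Δy/Fy = (1983/5780) / (1983/578) = 1/10 ✓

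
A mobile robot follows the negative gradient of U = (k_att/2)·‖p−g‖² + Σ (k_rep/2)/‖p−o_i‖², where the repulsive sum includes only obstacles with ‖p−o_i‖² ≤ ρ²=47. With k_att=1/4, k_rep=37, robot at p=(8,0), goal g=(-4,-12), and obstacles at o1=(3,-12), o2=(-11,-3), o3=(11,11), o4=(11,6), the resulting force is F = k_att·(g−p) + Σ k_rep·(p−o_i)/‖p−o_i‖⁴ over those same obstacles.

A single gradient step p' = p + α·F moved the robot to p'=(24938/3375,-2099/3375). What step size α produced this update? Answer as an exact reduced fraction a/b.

α = 1/5

F_att = 1/4·(g−p) = 1/4·(-12,-12) = (-3.0000,-3.0000)
o1: d²=169 > ρ²=47 → inactive
o2: d²=370 > ρ²=47 → inactive
o3: d²=130 > ρ²=47 → inactive
o4: d²=45 ≤ ρ²=47; F_rep = 37·(-3,-6)/45² = (-0.0548,-0.1096)
F = F_att + ΣF_rep = (-3.0548,-3.1096)
Δp = p'−p = (-0.6110,-0.6219); α = Δx/Fx = (-2062/3375) / (-2062/675) = 1/5
check: Δy/Fy = (-2099/3375) / (-2099/675) = 1/5 ✓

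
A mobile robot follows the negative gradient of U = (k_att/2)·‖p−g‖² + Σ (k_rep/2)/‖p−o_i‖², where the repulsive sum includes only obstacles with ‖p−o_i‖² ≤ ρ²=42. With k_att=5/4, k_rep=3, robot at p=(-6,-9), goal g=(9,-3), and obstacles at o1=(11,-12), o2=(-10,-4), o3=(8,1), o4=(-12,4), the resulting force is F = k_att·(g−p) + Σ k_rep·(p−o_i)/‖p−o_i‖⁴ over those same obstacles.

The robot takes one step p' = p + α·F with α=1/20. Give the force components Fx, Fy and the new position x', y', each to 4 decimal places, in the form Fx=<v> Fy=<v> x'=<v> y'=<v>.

Fx=18.7571 Fy=7.4911 x'=-5.0621 y'=-8.6254

F_att = 5/4·(g−p) = 5/4·(15,6) = (18.7500,7.5000)
o1: d²=298 > ρ²=42 → inactive
o2: d²=41 ≤ ρ²=42; F_rep = 3·(4,-5)/41² = (0.0071,-0.0089)
o3: d²=296 > ρ²=42 → inactive
o4: d²=205 > ρ²=42 → inactive
F = F_att + ΣF_rep = (18.7571,7.4911)
p' = p + 1/20·F = (-5.0621,-8.6254)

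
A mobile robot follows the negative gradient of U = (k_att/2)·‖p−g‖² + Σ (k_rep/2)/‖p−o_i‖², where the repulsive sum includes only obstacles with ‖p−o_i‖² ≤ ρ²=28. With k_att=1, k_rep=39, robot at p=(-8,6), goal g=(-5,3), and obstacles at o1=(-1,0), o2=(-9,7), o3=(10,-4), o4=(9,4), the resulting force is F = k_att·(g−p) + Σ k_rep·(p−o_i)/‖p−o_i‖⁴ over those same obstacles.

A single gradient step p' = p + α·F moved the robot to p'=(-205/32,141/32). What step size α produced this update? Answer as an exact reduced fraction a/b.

α = 1/8

F_att = 1·(g−p) = 1·(3,-3) = (3.0000,-3.0000)
o1: d²=85 > ρ²=28 → inactive
o2: d²=2 ≤ ρ²=28; F_rep = 39·(1,-1)/2² = (9.7500,-9.7500)
o3: d²=424 > ρ²=28 → inactive
o4: d²=293 > ρ²=28 → inactive
F = F_att + ΣF_rep = (12.7500,-12.7500)
Δp = p'−p = (1.5938,-1.5938); α = Δx/Fx = (51/32) / (51/4) = 1/8
check: Δy/Fy = (-51/32) / (-51/4) = 1/8 ✓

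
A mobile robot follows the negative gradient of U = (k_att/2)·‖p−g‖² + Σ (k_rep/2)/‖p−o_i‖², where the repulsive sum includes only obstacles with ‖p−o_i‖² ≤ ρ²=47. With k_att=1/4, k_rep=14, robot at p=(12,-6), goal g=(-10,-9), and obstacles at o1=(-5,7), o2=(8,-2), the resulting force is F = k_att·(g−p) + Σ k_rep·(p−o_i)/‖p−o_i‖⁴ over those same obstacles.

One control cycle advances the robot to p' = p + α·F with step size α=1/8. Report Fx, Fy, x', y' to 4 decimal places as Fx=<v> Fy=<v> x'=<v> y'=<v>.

Fx=-5.4453 Fy=-0.8047 x'=11.3193 y'=-6.1006

F_att = 1/4·(g−p) = 1/4·(-22,-3) = (-5.5000,-0.7500)
o1: d²=458 > ρ²=47 → inactive
o2: d²=32 ≤ ρ²=47; F_rep = 14·(4,-4)/32² = (0.0547,-0.0547)
F = F_att + ΣF_rep = (-5.4453,-0.8047)
p' = p + 1/8·F = (11.3193,-6.1006)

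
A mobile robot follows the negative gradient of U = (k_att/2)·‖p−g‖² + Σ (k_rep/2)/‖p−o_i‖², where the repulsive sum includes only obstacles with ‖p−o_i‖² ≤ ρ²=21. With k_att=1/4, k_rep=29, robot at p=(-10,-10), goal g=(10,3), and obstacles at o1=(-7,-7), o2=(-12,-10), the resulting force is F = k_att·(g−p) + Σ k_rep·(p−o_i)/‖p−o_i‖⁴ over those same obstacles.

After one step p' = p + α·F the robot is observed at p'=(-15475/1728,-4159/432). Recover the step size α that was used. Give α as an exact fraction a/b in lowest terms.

F_att = 1/4·(g−p) = 1/4·(20,13) = (5.0000,3.2500)
o1: d²=18 ≤ ρ²=21; F_rep = 29·(-3,-3)/18² = (-0.2685,-0.2685)
o2: d²=4 ≤ ρ²=21; F_rep = 29·(2,0)/4² = (3.6250,0.0000)
F = F_att + ΣF_rep = (8.3565,2.9815)
Δp = p'−p = (1.0446,0.3727); α = Δx/Fx = (1805/1728) / (1805/216) = 1/8
check: Δy/Fy = (161/432) / (161/54) = 1/8 ✓

α = 1/8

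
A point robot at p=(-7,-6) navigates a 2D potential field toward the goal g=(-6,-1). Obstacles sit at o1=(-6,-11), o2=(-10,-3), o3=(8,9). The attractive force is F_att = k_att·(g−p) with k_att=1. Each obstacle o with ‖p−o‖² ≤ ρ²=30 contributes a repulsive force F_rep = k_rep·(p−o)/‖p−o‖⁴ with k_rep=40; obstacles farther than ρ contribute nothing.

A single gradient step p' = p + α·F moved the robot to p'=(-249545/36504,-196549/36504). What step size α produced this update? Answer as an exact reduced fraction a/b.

F_att = 1·(g−p) = 1·(1,5) = (1.0000,5.0000)
o1: d²=26 ≤ ρ²=30; F_rep = 40·(-1,5)/26² = (-0.0592,0.2959)
o2: d²=18 ≤ ρ²=30; F_rep = 40·(3,-3)/18² = (0.3704,-0.3704)
o3: d²=450 > ρ²=30 → inactive
F = F_att + ΣF_rep = (1.3112,4.9255)
Δp = p'−p = (0.1639,0.6157); α = Δx/Fx = (5983/36504) / (5983/4563) = 1/8
check: Δy/Fy = (22475/36504) / (22475/4563) = 1/8 ✓

α = 1/8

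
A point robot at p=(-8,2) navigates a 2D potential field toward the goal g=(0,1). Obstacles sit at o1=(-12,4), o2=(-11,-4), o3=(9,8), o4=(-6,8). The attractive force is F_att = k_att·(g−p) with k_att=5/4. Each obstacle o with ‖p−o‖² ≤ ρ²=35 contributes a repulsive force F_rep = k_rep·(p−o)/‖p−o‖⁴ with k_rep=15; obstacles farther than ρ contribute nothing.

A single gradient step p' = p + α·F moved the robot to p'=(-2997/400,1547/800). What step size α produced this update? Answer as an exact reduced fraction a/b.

α = 1/20

F_att = 5/4·(g−p) = 5/4·(8,-1) = (10.0000,-1.2500)
o1: d²=20 ≤ ρ²=35; F_rep = 15·(4,-2)/20² = (0.1500,-0.0750)
o2: d²=45 > ρ²=35 → inactive
o3: d²=325 > ρ²=35 → inactive
o4: d²=40 > ρ²=35 → inactive
F = F_att + ΣF_rep = (10.1500,-1.3250)
Δp = p'−p = (0.5075,-0.0663); α = Δx/Fx = (203/400) / (203/20) = 1/20
check: Δy/Fy = (-53/800) / (-53/40) = 1/20 ✓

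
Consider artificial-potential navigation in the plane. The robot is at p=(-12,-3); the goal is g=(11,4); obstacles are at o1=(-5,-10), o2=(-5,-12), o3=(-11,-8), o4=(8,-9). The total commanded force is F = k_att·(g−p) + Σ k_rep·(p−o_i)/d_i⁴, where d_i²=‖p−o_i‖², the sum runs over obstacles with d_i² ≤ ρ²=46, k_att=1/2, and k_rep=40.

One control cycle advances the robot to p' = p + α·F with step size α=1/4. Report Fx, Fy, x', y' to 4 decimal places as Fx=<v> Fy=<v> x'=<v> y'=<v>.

F_att = 1/2·(g−p) = 1/2·(23,7) = (11.5000,3.5000)
o1: d²=98 > ρ²=46 → inactive
o2: d²=130 > ρ²=46 → inactive
o3: d²=26 ≤ ρ²=46; F_rep = 40·(-1,5)/26² = (-0.0592,0.2959)
o4: d²=436 > ρ²=46 → inactive
F = F_att + ΣF_rep = (11.4408,3.7959)
p' = p + 1/4·F = (-9.1398,-2.0510)

Fx=11.4408 Fy=3.7959 x'=-9.1398 y'=-2.0510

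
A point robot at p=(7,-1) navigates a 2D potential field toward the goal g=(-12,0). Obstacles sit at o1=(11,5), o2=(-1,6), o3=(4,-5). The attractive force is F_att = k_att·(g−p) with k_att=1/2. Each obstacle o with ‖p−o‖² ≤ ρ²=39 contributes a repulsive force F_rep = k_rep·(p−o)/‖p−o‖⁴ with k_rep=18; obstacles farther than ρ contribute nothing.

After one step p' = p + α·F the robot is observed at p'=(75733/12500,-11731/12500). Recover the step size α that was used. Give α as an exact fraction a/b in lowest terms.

α = 1/10

F_att = 1/2·(g−p) = 1/2·(-19,1) = (-9.5000,0.5000)
o1: d²=52 > ρ²=39 → inactive
o2: d²=113 > ρ²=39 → inactive
o3: d²=25 ≤ ρ²=39; F_rep = 18·(3,4)/25² = (0.0864,0.1152)
F = F_att + ΣF_rep = (-9.4136,0.6152)
Δp = p'−p = (-0.9414,0.0615); α = Δx/Fx = (-11767/12500) / (-11767/1250) = 1/10
check: Δy/Fy = (769/12500) / (769/1250) = 1/10 ✓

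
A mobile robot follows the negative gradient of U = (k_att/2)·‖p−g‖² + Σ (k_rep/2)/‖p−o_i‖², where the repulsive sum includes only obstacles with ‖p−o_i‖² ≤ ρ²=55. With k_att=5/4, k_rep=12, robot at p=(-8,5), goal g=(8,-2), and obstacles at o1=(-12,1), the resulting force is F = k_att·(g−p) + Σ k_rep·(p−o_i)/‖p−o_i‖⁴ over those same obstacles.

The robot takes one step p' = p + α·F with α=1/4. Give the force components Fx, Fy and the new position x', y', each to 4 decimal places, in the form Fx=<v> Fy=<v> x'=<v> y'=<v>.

F_att = 5/4·(g−p) = 5/4·(16,-7) = (20.0000,-8.7500)
o1: d²=32 ≤ ρ²=55; F_rep = 12·(4,4)/32² = (0.0469,0.0469)
F = F_att + ΣF_rep = (20.0469,-8.7031)
p' = p + 1/4·F = (-2.9883,2.8242)

Fx=20.0469 Fy=-8.7031 x'=-2.9883 y'=2.8242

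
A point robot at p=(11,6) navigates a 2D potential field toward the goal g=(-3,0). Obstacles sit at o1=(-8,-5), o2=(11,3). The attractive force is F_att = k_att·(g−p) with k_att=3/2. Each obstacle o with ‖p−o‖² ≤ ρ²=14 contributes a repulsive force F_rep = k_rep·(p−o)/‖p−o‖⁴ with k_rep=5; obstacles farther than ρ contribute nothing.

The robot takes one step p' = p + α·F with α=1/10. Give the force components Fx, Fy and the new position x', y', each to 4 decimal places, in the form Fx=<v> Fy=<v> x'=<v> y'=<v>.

Fx=-21.0000 Fy=-8.8148 x'=8.9000 y'=5.1185

F_att = 3/2·(g−p) = 3/2·(-14,-6) = (-21.0000,-9.0000)
o1: d²=482 > ρ²=14 → inactive
o2: d²=9 ≤ ρ²=14; F_rep = 5·(0,3)/9² = (0.0000,0.1852)
F = F_att + ΣF_rep = (-21.0000,-8.8148)
p' = p + 1/10·F = (8.9000,5.1185)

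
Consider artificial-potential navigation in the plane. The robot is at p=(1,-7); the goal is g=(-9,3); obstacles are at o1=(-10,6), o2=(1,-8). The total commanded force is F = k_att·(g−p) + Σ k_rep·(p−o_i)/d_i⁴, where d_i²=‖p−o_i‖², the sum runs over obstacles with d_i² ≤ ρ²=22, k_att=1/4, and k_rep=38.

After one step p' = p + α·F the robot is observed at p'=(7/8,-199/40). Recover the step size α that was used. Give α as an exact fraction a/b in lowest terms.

F_att = 1/4·(g−p) = 1/4·(-10,10) = (-2.5000,2.5000)
o1: d²=290 > ρ²=22 → inactive
o2: d²=1 ≤ ρ²=22; F_rep = 38·(0,1)/1² = (0.0000,38.0000)
F = F_att + ΣF_rep = (-2.5000,40.5000)
Δp = p'−p = (-0.1250,2.0250); α = Δx/Fx = (-1/8) / (-5/2) = 1/20
check: Δy/Fy = (81/40) / (81/2) = 1/20 ✓

α = 1/20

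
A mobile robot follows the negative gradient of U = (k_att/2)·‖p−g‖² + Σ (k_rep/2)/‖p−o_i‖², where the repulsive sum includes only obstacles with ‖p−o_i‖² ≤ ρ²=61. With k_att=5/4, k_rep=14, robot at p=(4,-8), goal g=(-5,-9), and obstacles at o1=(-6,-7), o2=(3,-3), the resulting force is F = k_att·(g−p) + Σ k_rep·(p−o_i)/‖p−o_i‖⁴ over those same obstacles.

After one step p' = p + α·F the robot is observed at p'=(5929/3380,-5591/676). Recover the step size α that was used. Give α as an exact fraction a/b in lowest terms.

F_att = 5/4·(g−p) = 5/4·(-9,-1) = (-11.2500,-1.2500)
o1: d²=101 > ρ²=61 → inactive
o2: d²=26 ≤ ρ²=61; F_rep = 14·(1,-5)/26² = (0.0207,-0.1036)
F = F_att + ΣF_rep = (-11.2293,-1.3536)
Δp = p'−p = (-2.2459,-0.2707); α = Δx/Fx = (-7591/3380) / (-7591/676) = 1/5
check: Δy/Fy = (-183/676) / (-915/676) = 1/5 ✓

α = 1/5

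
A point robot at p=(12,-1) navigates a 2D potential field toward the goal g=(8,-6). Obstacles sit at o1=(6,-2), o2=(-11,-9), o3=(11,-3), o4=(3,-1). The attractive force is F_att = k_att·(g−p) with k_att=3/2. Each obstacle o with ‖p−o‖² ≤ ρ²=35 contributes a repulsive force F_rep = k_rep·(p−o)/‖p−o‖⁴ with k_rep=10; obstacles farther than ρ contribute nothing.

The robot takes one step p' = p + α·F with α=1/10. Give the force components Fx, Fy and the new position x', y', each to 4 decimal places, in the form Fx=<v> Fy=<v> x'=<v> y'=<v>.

F_att = 3/2·(g−p) = 3/2·(-4,-5) = (-6.0000,-7.5000)
o1: d²=37 > ρ²=35 → inactive
o2: d²=593 > ρ²=35 → inactive
o3: d²=5 ≤ ρ²=35; F_rep = 10·(1,2)/5² = (0.4000,0.8000)
o4: d²=81 > ρ²=35 → inactive
F = F_att + ΣF_rep = (-5.6000,-6.7000)
p' = p + 1/10·F = (11.4400,-1.6700)

Fx=-5.6000 Fy=-6.7000 x'=11.4400 y'=-1.6700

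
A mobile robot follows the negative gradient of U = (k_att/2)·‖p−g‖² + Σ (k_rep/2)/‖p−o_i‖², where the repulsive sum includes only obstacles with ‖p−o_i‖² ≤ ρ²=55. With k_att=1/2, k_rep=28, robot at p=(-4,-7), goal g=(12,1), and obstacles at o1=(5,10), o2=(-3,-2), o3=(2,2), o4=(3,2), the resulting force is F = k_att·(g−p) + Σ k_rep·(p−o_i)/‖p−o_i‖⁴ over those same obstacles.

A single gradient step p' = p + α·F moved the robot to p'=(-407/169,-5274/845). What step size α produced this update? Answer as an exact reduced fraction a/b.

F_att = 1/2·(g−p) = 1/2·(16,8) = (8.0000,4.0000)
o1: d²=370 > ρ²=55 → inactive
o2: d²=26 ≤ ρ²=55; F_rep = 28·(-1,-5)/26² = (-0.0414,-0.2071)
o3: d²=117 > ρ²=55 → inactive
o4: d²=130 > ρ²=55 → inactive
F = F_att + ΣF_rep = (7.9586,3.7929)
Δp = p'−p = (1.5917,0.7586); α = Δx/Fx = (269/169) / (1345/169) = 1/5
check: Δy/Fy = (641/845) / (641/169) = 1/5 ✓

α = 1/5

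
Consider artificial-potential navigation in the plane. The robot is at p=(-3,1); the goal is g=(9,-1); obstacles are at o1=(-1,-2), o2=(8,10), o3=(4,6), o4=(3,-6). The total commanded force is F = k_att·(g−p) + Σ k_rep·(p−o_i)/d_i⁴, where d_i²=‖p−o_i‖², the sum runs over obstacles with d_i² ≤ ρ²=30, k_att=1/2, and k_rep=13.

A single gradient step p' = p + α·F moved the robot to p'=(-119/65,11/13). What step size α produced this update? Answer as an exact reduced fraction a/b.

F_att = 1/2·(g−p) = 1/2·(12,-2) = (6.0000,-1.0000)
o1: d²=13 ≤ ρ²=30; F_rep = 13·(-2,3)/13² = (-0.1538,0.2308)
o2: d²=202 > ρ²=30 → inactive
o3: d²=74 > ρ²=30 → inactive
o4: d²=85 > ρ²=30 → inactive
F = F_att + ΣF_rep = (5.8462,-0.7692)
Δp = p'−p = (1.1692,-0.1538); α = Δx/Fx = (76/65) / (76/13) = 1/5
check: Δy/Fy = (-2/13) / (-10/13) = 1/5 ✓

α = 1/5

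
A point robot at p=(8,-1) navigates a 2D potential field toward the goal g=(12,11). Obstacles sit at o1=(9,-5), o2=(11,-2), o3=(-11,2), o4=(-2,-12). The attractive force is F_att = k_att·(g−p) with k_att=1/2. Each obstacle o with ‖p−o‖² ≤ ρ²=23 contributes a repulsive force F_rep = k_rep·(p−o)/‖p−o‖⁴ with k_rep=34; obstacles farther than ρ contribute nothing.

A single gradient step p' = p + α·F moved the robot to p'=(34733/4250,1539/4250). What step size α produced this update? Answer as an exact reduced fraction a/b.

F_att = 1/2·(g−p) = 1/2·(4,12) = (2.0000,6.0000)
o1: d²=17 ≤ ρ²=23; F_rep = 34·(-1,4)/17² = (-0.1176,0.4706)
o2: d²=10 ≤ ρ²=23; F_rep = 34·(-3,1)/10² = (-1.0200,0.3400)
o3: d²=370 > ρ²=23 → inactive
o4: d²=221 > ρ²=23 → inactive
F = F_att + ΣF_rep = (0.8624,6.8106)
Δp = p'−p = (0.1725,1.3621); α = Δx/Fx = (733/4250) / (733/850) = 1/5
check: Δy/Fy = (5789/4250) / (5789/850) = 1/5 ✓

α = 1/5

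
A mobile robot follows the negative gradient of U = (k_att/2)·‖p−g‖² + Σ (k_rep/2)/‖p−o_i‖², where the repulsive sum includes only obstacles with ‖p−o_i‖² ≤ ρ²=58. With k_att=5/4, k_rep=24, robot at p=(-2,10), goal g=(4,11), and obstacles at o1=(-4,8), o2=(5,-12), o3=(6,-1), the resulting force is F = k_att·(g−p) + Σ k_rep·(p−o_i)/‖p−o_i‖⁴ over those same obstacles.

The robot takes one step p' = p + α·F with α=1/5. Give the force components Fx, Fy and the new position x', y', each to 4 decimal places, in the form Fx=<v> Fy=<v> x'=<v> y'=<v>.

F_att = 5/4·(g−p) = 5/4·(6,1) = (7.5000,1.2500)
o1: d²=8 ≤ ρ²=58; F_rep = 24·(2,2)/8² = (0.7500,0.7500)
o2: d²=533 > ρ²=58 → inactive
o3: d²=185 > ρ²=58 → inactive
F = F_att + ΣF_rep = (8.2500,2.0000)
p' = p + 1/5·F = (-0.3500,10.4000)

Fx=8.2500 Fy=2.0000 x'=-0.3500 y'=10.4000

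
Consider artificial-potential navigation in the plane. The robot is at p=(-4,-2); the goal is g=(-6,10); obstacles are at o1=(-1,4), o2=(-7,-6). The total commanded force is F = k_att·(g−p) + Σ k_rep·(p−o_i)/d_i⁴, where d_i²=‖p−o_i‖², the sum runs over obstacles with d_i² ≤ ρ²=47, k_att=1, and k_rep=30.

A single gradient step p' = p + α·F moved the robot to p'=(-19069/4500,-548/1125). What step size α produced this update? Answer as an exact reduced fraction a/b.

F_att = 1·(g−p) = 1·(-2,12) = (-2.0000,12.0000)
o1: d²=45 ≤ ρ²=47; F_rep = 30·(-3,-6)/45² = (-0.0444,-0.0889)
o2: d²=25 ≤ ρ²=47; F_rep = 30·(3,4)/25² = (0.1440,0.1920)
F = F_att + ΣF_rep = (-1.9004,12.1031)
Δp = p'−p = (-0.2376,1.5129); α = Δx/Fx = (-1069/4500) / (-2138/1125) = 1/8
check: Δy/Fy = (1702/1125) / (13616/1125) = 1/8 ✓

α = 1/8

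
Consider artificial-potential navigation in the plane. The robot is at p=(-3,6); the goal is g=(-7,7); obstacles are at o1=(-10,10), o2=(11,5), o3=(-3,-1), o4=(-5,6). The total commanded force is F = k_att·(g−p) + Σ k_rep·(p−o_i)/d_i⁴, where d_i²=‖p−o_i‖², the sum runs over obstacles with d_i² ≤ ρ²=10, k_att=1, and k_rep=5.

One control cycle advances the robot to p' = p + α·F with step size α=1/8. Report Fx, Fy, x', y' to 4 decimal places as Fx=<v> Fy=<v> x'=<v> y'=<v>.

F_att = 1·(g−p) = 1·(-4,1) = (-4.0000,1.0000)
o1: d²=65 > ρ²=10 → inactive
o2: d²=197 > ρ²=10 → inactive
o3: d²=49 > ρ²=10 → inactive
o4: d²=4 ≤ ρ²=10; F_rep = 5·(2,0)/4² = (0.6250,0.0000)
F = F_att + ΣF_rep = (-3.3750,1.0000)
p' = p + 1/8·F = (-3.4219,6.1250)

Fx=-3.3750 Fy=1.0000 x'=-3.4219 y'=6.1250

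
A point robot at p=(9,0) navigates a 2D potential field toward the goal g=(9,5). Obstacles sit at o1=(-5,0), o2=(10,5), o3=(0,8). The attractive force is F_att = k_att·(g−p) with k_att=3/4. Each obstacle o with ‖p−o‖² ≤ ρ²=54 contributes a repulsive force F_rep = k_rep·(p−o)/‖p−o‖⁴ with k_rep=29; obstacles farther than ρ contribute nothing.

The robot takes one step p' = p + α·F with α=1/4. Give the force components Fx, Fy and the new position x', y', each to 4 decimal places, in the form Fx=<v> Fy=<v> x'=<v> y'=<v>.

Fx=-0.0429 Fy=3.5355 x'=8.9893 y'=0.8839

F_att = 3/4·(g−p) = 3/4·(0,5) = (0.0000,3.7500)
o1: d²=196 > ρ²=54 → inactive
o2: d²=26 ≤ ρ²=54; F_rep = 29·(-1,-5)/26² = (-0.0429,-0.2145)
o3: d²=145 > ρ²=54 → inactive
F = F_att + ΣF_rep = (-0.0429,3.5355)
p' = p + 1/4·F = (8.9893,0.8839)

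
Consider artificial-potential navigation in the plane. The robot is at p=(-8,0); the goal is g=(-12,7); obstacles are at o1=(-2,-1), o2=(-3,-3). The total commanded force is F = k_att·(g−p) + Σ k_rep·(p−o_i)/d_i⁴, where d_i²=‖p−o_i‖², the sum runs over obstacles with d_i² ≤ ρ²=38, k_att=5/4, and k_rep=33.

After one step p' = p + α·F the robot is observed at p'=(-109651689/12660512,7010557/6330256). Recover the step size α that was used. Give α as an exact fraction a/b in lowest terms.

α = 1/8

F_att = 5/4·(g−p) = 5/4·(-4,7) = (-5.0000,8.7500)
o1: d²=37 ≤ ρ²=38; F_rep = 33·(-6,1)/37² = (-0.1446,0.0241)
o2: d²=34 ≤ ρ²=38; F_rep = 33·(-5,3)/34² = (-0.1427,0.0856)
F = F_att + ΣF_rep = (-5.2874,8.8597)
Δp = p'−p = (-0.6609,1.1075); α = Δx/Fx = (-8367593/12660512) / (-8367593/1582564) = 1/8
check: Δy/Fy = (7010557/6330256) / (7010557/791282) = 1/8 ✓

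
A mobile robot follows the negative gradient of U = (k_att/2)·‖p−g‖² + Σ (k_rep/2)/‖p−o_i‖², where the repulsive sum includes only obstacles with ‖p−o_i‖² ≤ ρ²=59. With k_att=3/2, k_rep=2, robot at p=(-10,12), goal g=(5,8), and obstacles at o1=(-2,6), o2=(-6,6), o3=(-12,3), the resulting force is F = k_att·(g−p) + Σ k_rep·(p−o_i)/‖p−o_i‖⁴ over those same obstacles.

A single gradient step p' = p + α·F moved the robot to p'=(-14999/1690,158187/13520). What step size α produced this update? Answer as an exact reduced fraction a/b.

α = 1/20

F_att = 3/2·(g−p) = 3/2·(15,-4) = (22.5000,-6.0000)
o1: d²=100 > ρ²=59 → inactive
o2: d²=52 ≤ ρ²=59; F_rep = 2·(-4,6)/52² = (-0.0030,0.0044)
o3: d²=85 > ρ²=59 → inactive
F = F_att + ΣF_rep = (22.4970,-5.9956)
Δp = p'−p = (1.1249,-0.2998); α = Δx/Fx = (1901/1690) / (3802/169) = 1/20
check: Δy/Fy = (-4053/13520) / (-4053/676) = 1/20 ✓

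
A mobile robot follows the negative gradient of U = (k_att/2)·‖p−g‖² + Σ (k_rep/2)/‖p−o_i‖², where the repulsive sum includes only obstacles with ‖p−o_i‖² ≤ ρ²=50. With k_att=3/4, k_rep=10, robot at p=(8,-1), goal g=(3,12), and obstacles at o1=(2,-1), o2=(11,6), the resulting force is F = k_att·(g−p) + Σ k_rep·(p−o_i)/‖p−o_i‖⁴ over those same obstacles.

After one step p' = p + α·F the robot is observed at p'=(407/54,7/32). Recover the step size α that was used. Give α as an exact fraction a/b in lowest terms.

α = 1/8

F_att = 3/4·(g−p) = 3/4·(-5,13) = (-3.7500,9.7500)
o1: d²=36 ≤ ρ²=50; F_rep = 10·(6,0)/36² = (0.0463,0.0000)
o2: d²=58 > ρ²=50 → inactive
F = F_att + ΣF_rep = (-3.7037,9.7500)
Δp = p'−p = (-0.4630,1.2188); α = Δx/Fx = (-25/54) / (-100/27) = 1/8
check: Δy/Fy = (39/32) / (39/4) = 1/8 ✓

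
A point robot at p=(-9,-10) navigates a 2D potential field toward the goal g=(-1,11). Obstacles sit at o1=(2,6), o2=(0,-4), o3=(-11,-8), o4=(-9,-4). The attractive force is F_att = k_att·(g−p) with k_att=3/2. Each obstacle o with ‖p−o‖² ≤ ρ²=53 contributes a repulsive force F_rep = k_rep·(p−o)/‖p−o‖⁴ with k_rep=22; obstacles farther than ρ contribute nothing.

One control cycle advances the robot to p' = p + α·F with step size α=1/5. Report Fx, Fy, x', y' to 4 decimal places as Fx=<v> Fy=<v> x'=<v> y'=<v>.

Fx=12.6875 Fy=30.7106 x'=-6.4625 y'=-3.8579

F_att = 3/2·(g−p) = 3/2·(8,21) = (12.0000,31.5000)
o1: d²=377 > ρ²=53 → inactive
o2: d²=117 > ρ²=53 → inactive
o3: d²=8 ≤ ρ²=53; F_rep = 22·(2,-2)/8² = (0.6875,-0.6875)
o4: d²=36 ≤ ρ²=53; F_rep = 22·(0,-6)/36² = (0.0000,-0.1019)
F = F_att + ΣF_rep = (12.6875,30.7106)
p' = p + 1/5·F = (-6.4625,-3.8579)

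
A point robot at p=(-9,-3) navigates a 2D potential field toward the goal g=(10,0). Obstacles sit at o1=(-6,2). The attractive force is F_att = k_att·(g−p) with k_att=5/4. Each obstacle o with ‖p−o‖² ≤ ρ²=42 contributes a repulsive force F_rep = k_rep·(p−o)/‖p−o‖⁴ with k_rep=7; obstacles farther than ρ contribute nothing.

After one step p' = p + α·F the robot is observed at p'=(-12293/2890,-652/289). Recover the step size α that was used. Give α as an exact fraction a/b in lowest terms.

F_att = 5/4·(g−p) = 5/4·(19,3) = (23.7500,3.7500)
o1: d²=34 ≤ ρ²=42; F_rep = 7·(-3,-5)/34² = (-0.0182,-0.0303)
F = F_att + ΣF_rep = (23.7318,3.7197)
Δp = p'−p = (4.7464,0.7439); α = Δx/Fx = (13717/2890) / (13717/578) = 1/5
check: Δy/Fy = (215/289) / (1075/289) = 1/5 ✓

α = 1/5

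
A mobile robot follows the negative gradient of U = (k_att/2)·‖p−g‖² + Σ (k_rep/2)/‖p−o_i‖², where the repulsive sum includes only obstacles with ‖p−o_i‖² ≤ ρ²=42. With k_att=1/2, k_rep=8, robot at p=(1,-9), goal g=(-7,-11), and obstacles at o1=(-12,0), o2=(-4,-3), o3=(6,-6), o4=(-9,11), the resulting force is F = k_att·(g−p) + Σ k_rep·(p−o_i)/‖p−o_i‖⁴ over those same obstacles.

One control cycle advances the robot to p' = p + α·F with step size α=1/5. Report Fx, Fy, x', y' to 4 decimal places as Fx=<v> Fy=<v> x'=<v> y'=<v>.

Fx=-4.0346 Fy=-1.0208 x'=0.1931 y'=-9.2042

F_att = 1/2·(g−p) = 1/2·(-8,-2) = (-4.0000,-1.0000)
o1: d²=250 > ρ²=42 → inactive
o2: d²=61 > ρ²=42 → inactive
o3: d²=34 ≤ ρ²=42; F_rep = 8·(-5,-3)/34² = (-0.0346,-0.0208)
o4: d²=500 > ρ²=42 → inactive
F = F_att + ΣF_rep = (-4.0346,-1.0208)
p' = p + 1/5·F = (0.1931,-9.2042)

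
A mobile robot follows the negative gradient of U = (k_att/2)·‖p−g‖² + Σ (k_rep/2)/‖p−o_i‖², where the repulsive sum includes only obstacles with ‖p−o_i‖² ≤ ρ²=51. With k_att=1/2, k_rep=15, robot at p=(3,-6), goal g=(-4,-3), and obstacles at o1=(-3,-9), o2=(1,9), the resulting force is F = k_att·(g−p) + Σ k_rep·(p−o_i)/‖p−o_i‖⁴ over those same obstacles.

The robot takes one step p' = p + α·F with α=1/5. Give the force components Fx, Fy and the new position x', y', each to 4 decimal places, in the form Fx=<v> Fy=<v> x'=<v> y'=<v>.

F_att = 1/2·(g−p) = 1/2·(-7,3) = (-3.5000,1.5000)
o1: d²=45 ≤ ρ²=51; F_rep = 15·(6,3)/45² = (0.0444,0.0222)
o2: d²=229 > ρ²=51 → inactive
F = F_att + ΣF_rep = (-3.4556,1.5222)
p' = p + 1/5·F = (2.3089,-5.6956)

Fx=-3.4556 Fy=1.5222 x'=2.3089 y'=-5.6956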